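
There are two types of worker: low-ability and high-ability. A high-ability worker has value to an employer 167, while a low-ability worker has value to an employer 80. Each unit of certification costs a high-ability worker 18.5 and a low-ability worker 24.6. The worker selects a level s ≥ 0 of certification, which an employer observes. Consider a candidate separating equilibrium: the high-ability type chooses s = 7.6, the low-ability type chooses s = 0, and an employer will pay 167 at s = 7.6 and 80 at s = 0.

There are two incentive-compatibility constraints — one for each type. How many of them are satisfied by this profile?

Low-ability type: stay at 0 → 80; mimic → 167 − 24.6 × 7.6 = -19.96. IC holds (80 ≥ -19.96).
High-ability type: signal → 167 − 18.5 × 7.6 = 26.4; deviate to 0 → 80. IC fails (26.4 < 80).
1 of 2 constraints hold, so this profile is not an equilibrium.

1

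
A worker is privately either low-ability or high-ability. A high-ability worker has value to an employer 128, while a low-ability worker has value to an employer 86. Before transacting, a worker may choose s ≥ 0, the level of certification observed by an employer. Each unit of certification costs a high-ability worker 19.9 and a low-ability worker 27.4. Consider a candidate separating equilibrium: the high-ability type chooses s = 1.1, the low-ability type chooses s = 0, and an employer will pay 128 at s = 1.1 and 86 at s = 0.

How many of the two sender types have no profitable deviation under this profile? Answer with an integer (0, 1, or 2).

Low-ability type: stay at 0 → 86; mimic → 128 − 27.4 × 1.1 = 97.86. IC fails (86 < 97.86).
High-ability type: signal → 128 − 19.9 × 1.1 = 106.11; deviate to 0 → 86. IC holds (106.11 ≥ 86).
1 of 2 constraints hold, so this profile is not an equilibrium.

1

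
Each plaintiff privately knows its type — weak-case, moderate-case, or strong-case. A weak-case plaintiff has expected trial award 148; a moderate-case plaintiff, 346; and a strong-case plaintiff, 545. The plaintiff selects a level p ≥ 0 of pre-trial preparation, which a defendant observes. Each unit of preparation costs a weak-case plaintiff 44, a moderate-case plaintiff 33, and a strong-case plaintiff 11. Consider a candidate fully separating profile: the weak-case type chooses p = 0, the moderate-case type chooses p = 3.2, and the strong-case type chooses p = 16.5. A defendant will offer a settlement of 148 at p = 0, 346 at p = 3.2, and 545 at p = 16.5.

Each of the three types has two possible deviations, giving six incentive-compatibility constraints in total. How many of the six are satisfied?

5

Strong-case (own payoff 545 − 11×16.5 = 363.5): to p=0 gives 148 → no gain ✓; to p=3.2 gives 346 − 11×3.2 = 310.8 → no gain ✓.
Weak-case (own payoff 148): to p=3.2 gives 346 − 44×3.2 = 205.2 → profitable ✗; to p=16.5 gives 545 − 44×16.5 = -181 → no gain ✓.
Moderate-case (own payoff 346 − 33×3.2 = 240.4): to p=0 gives 148 → no gain ✓; to p=16.5 gives 545 − 33×16.5 = 0.5 → no gain ✓.
5 of the 6 constraints hold; not an equilibrium.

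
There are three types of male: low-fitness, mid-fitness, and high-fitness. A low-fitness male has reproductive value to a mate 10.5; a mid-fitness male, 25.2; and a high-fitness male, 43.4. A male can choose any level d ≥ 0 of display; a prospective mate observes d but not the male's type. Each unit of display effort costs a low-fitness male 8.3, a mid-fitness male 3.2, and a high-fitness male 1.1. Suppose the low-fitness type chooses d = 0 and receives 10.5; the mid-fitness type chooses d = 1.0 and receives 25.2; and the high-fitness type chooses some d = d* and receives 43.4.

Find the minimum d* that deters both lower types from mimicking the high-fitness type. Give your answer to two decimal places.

6.69

Low-fitness type (on-path payoff 10.5) won't mimic when 10.5 ≥ 43.4 − 8.3·d*, i.e. d* ≥ 3.96.
Mid-fitness type (on-path payoff 25.2 − 3.2×1.0 = 22) won't mimic when 22 ≥ 43.4 − 3.2·d*, i.e. d* ≥ 6.69.
Both must hold, so d* = max(3.96, 6.69) = 6.69. The mid-fitness type's constraint binds.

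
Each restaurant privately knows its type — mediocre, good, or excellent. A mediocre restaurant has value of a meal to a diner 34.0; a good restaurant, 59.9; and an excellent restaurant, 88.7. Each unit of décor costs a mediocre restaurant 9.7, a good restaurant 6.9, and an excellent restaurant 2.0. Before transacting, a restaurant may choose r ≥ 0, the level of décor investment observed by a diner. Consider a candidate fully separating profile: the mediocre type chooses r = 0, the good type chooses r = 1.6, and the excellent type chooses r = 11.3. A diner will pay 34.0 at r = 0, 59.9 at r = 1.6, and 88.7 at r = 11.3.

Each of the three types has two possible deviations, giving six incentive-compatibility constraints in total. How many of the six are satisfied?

Excellent (own payoff 88.7 − 2.0×11.3 = 66.1): to r=0 gives 34.0 → no gain ✓; to r=1.6 gives 59.9 − 2.0×1.6 = 56.7 → no gain ✓.
Mediocre (own payoff 34.0): to r=1.6 gives 59.9 − 9.7×1.6 = 44.38 → profitable ✗; to r=11.3 gives 88.7 − 9.7×11.3 = -20.91 → no gain ✓.
Good (own payoff 59.9 − 6.9×1.6 = 48.86): to r=0 gives 34.0 → no gain ✓; to r=11.3 gives 88.7 − 6.9×11.3 = 10.73 → no gain ✓.
5 of the 6 constraints hold; not an equilibrium.

5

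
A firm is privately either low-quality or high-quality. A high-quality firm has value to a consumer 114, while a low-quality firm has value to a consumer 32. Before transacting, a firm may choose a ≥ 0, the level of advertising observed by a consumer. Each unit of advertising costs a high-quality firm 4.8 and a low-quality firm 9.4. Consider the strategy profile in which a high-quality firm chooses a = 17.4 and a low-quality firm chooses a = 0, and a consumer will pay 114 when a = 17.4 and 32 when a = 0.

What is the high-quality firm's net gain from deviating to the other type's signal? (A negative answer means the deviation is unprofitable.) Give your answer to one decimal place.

Playing a = 17.4 the high-quality firm receives 114 − 4.8 × 17.4 = 30.48.
Deviating to a = 0 yields 32 instead.
Gain from deviating: 32 − 30.48 = 1.52, i.e. 1.5 to one decimal place.
The gain is positive, so the high-quality type's incentive-compatibility constraint is violated — this profile is not a separating equilibrium.

1.5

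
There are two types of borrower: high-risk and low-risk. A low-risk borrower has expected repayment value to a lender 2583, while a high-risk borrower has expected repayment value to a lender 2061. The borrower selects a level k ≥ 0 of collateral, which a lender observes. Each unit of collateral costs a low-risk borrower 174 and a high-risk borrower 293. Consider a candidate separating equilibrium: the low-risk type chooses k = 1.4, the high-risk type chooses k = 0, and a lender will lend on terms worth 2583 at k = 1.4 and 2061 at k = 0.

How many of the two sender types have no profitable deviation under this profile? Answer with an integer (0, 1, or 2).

Low-risk type: signal → 2583 − 174 × 1.4 = 2339.4; deviate to 0 → 2061. IC holds (2339.4 ≥ 2061).
High-risk type: stay at 0 → 2061; mimic → 2583 − 293 × 1.4 = 2172.8. IC fails (2061 < 2172.8).
1 of 2 constraints hold, so this profile is not an equilibrium.

1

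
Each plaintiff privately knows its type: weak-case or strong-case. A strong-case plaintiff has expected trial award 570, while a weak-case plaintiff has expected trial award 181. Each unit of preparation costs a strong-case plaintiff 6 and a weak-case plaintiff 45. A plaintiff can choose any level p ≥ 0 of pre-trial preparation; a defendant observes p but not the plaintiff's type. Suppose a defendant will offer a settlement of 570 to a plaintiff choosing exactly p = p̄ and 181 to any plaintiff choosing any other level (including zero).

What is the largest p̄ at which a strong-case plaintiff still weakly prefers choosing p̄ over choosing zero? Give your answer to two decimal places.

64.83

Choosing p̄ yields the strong-case type 570 − 6·p̄; choosing zero yields 181.
The strong-case type is indifferent at 570 − 6·p̄ = 181, i.e. p̄ = (570 − 181) / 6 ≈ 64.83.
For any p̄ above 64.83 the strong-case type would rather pool at zero, so separation collapses.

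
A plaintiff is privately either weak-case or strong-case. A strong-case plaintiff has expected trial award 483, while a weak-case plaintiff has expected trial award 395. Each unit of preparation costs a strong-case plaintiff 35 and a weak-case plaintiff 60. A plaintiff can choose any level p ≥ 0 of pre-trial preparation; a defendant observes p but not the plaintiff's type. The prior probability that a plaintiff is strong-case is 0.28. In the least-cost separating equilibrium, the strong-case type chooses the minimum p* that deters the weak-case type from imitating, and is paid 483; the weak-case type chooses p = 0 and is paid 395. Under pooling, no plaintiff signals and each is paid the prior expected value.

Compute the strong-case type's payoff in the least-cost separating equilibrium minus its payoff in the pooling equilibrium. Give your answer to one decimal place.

Least-cost separating signal: p* solves 395 = 483 − 60·p*, so p* = (483 − 395)/60 ≈ 1.4667.
Strong-case type's separating payoff: 483 − 35 × p* = 483 − 35 × (483 − 395)/60 = 483 − 3080/60 ≈ 431.667.
Pooling payoff: 0.28 × 483 + 0.72 × 395 = 419.64.
Difference: 431.667 − 419.64 = 12.027, i.e. 12.0 to one decimal place.
The strong-case type prefers to separate.

12.0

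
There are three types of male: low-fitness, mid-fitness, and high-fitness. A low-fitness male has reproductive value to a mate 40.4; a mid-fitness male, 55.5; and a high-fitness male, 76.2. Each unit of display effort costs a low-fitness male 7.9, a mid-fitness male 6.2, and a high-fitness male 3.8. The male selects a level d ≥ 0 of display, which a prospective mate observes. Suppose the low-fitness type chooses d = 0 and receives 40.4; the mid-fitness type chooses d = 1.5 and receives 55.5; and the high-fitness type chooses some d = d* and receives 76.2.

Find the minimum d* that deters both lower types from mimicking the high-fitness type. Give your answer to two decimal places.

4.84

Mid-fitness type (on-path payoff 55.5 − 6.2×1.5 = 46.2) won't mimic when 46.2 ≥ 76.2 − 6.2·d*, i.e. d* ≥ 4.84.
Low-fitness type (on-path payoff 40.4) won't mimic when 40.4 ≥ 76.2 − 7.9·d*, i.e. d* ≥ 4.53.
Both must hold, so d* = max(4.53, 4.84) = 4.84. The mid-fitness type's constraint binds.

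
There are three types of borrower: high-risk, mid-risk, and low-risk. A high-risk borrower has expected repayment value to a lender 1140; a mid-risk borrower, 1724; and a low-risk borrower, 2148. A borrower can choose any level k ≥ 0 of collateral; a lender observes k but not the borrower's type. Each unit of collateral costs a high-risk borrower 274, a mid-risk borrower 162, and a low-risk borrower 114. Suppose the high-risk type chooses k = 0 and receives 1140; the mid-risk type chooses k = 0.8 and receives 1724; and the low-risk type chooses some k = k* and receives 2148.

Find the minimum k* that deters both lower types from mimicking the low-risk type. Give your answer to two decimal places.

3.68

High-risk type (on-path payoff 1140) won't mimic when 1140 ≥ 2148 − 274·k*, i.e. k* ≥ 3.68.
Mid-risk type (on-path payoff 1724 − 162×0.8 = 1594.4) won't mimic when 1594.4 ≥ 2148 − 162·k*, i.e. k* ≥ 3.42.
Both must hold, so k* = max(3.68, 3.42) = 3.68. The high-risk type's constraint binds.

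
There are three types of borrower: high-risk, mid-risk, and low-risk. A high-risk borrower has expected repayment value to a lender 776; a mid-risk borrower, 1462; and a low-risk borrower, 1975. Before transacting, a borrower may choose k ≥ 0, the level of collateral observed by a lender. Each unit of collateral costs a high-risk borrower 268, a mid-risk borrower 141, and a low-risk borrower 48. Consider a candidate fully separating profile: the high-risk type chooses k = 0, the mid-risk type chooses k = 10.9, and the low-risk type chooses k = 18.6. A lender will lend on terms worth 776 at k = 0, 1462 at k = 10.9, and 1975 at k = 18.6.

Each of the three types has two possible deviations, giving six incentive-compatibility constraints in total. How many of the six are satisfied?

High-risk (own payoff 776): to k=10.9 gives 1462 − 268×10.9 = -1459.2 → no gain ✓; to k=18.6 gives 1975 − 268×18.6 = -3009.8 → no gain ✓.
Low-risk (own payoff 1975 − 48×18.6 = 1082.2): to k=0 gives 776 → no gain ✓; to k=10.9 gives 1462 − 48×10.9 = 938.8 → no gain ✓.
Mid-risk (own payoff 1462 − 141×10.9 = -74.9): to k=0 gives 776 → profitable ✗; to k=18.6 gives 1975 − 141×18.6 = -647.6 → no gain ✓.
5 of the 6 constraints hold; not an equilibrium.

5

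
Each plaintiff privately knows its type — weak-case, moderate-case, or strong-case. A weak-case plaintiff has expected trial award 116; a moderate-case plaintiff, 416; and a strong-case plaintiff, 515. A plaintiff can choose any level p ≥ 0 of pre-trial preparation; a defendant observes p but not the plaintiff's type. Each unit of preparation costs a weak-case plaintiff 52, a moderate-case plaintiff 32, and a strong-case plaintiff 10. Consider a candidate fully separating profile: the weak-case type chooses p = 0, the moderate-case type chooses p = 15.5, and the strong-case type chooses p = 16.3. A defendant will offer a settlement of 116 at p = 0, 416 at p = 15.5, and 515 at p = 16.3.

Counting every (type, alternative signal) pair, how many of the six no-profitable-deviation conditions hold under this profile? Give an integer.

Strong-case (own payoff 515 − 10×16.3 = 352): to p=0 gives 116 → no gain ✓; to p=15.5 gives 416 − 10×15.5 = 261 → no gain ✓.
Moderate-case (own payoff 416 − 32×15.5 = -80): to p=0 gives 116 → profitable ✗; to p=16.3 gives 515 − 32×16.3 = -6.6 → profitable ✗.
Weak-case (own payoff 116): to p=15.5 gives 416 − 52×15.5 = -390 → no gain ✓; to p=16.3 gives 515 − 52×16.3 = -332.6 → no gain ✓.
4 of the 6 constraints hold; not an equilibrium.

4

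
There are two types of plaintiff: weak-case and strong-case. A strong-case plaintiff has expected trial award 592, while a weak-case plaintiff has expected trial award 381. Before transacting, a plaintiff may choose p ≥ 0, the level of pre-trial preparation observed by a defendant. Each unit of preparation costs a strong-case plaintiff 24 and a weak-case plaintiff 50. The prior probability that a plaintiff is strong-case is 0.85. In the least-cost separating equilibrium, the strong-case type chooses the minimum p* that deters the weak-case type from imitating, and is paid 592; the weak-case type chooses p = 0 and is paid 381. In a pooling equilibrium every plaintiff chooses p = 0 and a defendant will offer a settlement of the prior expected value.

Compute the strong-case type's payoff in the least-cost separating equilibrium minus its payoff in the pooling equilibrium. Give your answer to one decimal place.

Least-cost separating signal: p* solves 381 = 592 − 50·p*, so p* = (592 − 381)/50 = 4.22.
Strong-case type's separating payoff: 592 − 24 × p* = 592 − 24 × (592 − 381)/50 = 592 − 5064/50 = 490.72.
Pooling payoff: 0.85 × 592 + 0.15 × 381 = 560.35.
Difference: 490.72 − 560.35 = -69.63, i.e. -69.6 to one decimal place.
The strong-case type would prefer the pooling outcome.

-69.6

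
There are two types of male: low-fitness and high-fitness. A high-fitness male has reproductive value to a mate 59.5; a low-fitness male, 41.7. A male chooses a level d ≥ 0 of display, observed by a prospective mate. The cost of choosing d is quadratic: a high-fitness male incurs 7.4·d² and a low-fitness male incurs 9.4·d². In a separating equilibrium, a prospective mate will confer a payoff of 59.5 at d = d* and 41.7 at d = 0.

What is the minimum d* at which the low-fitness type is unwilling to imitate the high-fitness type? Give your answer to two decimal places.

The low-fitness type at d = 0 receives 41.7; imitating at d* yields 59.5 − 9.4·d*².
Indifference: 41.7 = 59.5 − 9.4·d*², so d*² = (59.5 − 41.7) / 9.4 ≈ 1.8936.
d* = √1.8936 ≈ 1.38.

1.38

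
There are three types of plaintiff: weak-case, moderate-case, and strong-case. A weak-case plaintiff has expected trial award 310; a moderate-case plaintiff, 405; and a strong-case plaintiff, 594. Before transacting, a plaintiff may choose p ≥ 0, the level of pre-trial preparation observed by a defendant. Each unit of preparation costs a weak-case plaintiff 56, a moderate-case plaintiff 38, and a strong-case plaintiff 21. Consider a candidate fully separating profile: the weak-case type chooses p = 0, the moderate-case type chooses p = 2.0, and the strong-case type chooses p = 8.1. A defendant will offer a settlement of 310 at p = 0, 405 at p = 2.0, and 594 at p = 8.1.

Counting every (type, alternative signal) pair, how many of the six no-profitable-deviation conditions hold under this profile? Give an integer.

Moderate-case (own payoff 405 − 38×2.0 = 329): to p=0 gives 310 → no gain ✓; to p=8.1 gives 594 − 38×8.1 = 286.2 → no gain ✓.
Strong-case (own payoff 594 − 21×8.1 = 423.9): to p=0 gives 310 → no gain ✓; to p=2.0 gives 405 − 21×2.0 = 363 → no gain ✓.
Weak-case (own payoff 310): to p=2.0 gives 405 − 56×2.0 = 293 → no gain ✓; to p=8.1 gives 594 − 56×8.1 = 140.4 → no gain ✓.
6 of the 6 constraints hold; this profile is a separating equilibrium.

6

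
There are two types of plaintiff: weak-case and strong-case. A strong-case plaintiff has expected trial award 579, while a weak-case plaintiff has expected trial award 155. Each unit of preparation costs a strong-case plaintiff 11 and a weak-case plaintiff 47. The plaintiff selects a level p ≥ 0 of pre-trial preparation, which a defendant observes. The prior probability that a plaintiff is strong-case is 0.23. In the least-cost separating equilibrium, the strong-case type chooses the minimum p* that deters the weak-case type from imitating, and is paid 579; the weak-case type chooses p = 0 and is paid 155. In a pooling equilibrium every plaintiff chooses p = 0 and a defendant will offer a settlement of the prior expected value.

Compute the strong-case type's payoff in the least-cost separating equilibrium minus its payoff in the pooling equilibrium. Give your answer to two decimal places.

Least-cost separating signal: p* solves 155 = 579 − 47·p*, so p* = (579 − 155)/47 ≈ 9.0213.
Strong-case type's separating payoff: 579 − 11 × p* = 579 − 11 × (579 − 155)/47 = 579 − 4664/47 ≈ 479.7660.
Pooling payoff: 0.23 × 579 + 0.77 × 155 = 252.52.
Difference: 479.7660 − 252.52 = 227.246, i.e. 227.25 to two decimal places.
The strong-case type prefers to separate.

227.25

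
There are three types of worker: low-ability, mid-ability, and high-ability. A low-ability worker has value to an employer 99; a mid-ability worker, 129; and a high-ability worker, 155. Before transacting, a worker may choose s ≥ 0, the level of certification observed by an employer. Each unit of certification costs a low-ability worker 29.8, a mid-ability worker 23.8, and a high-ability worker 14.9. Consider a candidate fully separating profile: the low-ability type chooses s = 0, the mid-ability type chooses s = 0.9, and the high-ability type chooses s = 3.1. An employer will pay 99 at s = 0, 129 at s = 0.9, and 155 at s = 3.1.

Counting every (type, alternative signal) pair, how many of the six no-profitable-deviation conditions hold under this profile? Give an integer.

4

Mid-ability (own payoff 129 − 23.8×0.9 = 107.58): to s=0 gives 99 → no gain ✓; to s=3.1 gives 155 − 23.8×3.1 = 81.22 → no gain ✓.
Low-ability (own payoff 99): to s=0.9 gives 129 − 29.8×0.9 = 102.18 → profitable ✗; to s=3.1 gives 155 − 29.8×3.1 = 62.62 → no gain ✓.
High-ability (own payoff 155 − 14.9×3.1 = 108.81): to s=0 gives 99 → no gain ✓; to s=0.9 gives 129 − 14.9×0.9 = 115.59 → profitable ✗.
4 of the 6 constraints hold; not an equilibrium.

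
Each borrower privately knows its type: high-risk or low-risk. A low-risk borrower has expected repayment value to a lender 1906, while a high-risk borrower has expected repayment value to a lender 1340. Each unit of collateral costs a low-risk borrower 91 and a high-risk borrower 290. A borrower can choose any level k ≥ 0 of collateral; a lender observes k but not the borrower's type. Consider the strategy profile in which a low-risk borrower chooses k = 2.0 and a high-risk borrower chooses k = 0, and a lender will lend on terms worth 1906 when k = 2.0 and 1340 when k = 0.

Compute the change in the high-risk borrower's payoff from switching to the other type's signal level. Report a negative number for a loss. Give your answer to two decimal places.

-14.00

Playing k = 0 the high-risk borrower receives 1340.
Deviating to k = 2.0 brings payment 1906 at cost 290 × 2.0 = 580, netting 1326.
Gain from deviating: 1326 − 1340 = -14.00.
The gain is negative, so the high-risk type's incentive-compatibility constraint is satisfied.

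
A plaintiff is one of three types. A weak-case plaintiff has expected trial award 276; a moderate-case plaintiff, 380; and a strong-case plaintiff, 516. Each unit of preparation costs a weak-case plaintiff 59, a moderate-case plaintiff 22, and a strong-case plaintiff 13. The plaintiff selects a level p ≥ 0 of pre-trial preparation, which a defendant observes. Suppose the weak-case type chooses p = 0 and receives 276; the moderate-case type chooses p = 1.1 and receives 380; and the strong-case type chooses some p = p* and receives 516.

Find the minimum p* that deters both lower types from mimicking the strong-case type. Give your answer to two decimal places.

7.28

Moderate-case type (on-path payoff 380 − 22×1.1 = 355.8) won't mimic when 355.8 ≥ 516 − 22·p*, i.e. p* ≥ 7.28.
Weak-case type (on-path payoff 276) won't mimic when 276 ≥ 516 − 59·p*, i.e. p* ≥ 4.07.
Both must hold, so p* = max(4.07, 7.28) = 7.28. The moderate-case type's constraint binds.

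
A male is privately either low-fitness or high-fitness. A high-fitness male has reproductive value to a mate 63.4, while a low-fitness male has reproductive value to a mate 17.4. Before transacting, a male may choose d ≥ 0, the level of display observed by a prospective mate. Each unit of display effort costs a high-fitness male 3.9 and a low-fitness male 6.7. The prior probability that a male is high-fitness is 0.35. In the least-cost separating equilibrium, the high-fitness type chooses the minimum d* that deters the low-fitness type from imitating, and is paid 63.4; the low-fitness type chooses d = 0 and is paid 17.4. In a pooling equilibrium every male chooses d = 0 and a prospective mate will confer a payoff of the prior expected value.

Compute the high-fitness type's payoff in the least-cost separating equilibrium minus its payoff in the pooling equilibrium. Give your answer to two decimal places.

Least-cost separating signal: d* solves 17.4 = 63.4 − 6.7·d*, so d* = (63.4 − 17.4)/6.7 ≈ 6.8657.
High-fitness type's separating payoff: 63.4 − 3.9 × d* = 63.4 − 3.9 × (63.4 − 17.4)/6.7 = 63.4 − 179.4/6.7 ≈ 36.6239.
Pooling payoff: 0.35 × 63.4 + 0.65 × 17.4 = 33.5.
Difference: 36.6239 − 33.5 = 3.1239, i.e. 3.12 to two decimal places.
The high-fitness type prefers to separate.

3.12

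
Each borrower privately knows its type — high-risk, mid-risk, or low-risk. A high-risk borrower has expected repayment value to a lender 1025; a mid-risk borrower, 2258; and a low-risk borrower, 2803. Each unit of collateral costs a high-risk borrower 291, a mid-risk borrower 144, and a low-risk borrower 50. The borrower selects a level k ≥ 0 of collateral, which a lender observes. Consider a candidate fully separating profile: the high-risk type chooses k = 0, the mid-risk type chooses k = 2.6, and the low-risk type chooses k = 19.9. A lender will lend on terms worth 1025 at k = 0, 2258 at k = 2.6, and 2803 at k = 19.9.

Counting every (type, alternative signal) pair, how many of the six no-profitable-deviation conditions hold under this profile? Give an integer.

High-risk (own payoff 1025): to k=2.6 gives 2258 − 291×2.6 = 1501.4 → profitable ✗; to k=19.9 gives 2803 − 291×19.9 = -2987.9 → no gain ✓.
Low-risk (own payoff 2803 − 50×19.9 = 1808): to k=0 gives 1025 → no gain ✓; to k=2.6 gives 2258 − 50×2.6 = 2128 → profitable ✗.
Mid-risk (own payoff 2258 − 144×2.6 = 1883.6): to k=0 gives 1025 → no gain ✓; to k=19.9 gives 2803 − 144×19.9 = -62.6 → no gain ✓.
4 of the 6 constraints hold; not an equilibrium.

4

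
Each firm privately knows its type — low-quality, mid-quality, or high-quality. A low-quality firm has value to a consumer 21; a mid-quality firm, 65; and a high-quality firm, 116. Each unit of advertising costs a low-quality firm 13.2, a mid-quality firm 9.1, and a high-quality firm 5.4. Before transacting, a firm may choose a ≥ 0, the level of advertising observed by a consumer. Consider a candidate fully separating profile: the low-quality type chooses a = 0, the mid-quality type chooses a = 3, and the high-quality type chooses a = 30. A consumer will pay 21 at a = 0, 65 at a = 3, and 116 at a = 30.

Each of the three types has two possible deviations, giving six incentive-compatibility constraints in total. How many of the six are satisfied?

High-quality (own payoff 116 − 5.4×30 = -46): to a=0 gives 21 → profitable ✗; to a=3 gives 65 − 5.4×3 = 48.8 → profitable ✗.
Low-quality (own payoff 21): to a=3 gives 65 − 13.2×3 = 25.4 → profitable ✗; to a=30 gives 116 − 13.2×30 = -280 → no gain ✓.
Mid-quality (own payoff 65 − 9.1×3 = 37.7): to a=0 gives 21 → no gain ✓; to a=30 gives 116 − 9.1×30 = -157 → no gain ✓.
3 of the 6 constraints hold; not an equilibrium.

3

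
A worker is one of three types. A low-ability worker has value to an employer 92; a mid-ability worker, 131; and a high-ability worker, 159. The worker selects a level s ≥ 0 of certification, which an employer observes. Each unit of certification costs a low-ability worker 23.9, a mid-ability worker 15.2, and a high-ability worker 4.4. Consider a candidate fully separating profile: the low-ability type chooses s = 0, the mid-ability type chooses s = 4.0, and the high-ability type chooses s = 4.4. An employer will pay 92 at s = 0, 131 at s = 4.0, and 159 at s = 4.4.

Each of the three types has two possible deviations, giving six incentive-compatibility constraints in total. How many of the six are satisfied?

High-ability (own payoff 159 − 4.4×4.4 = 139.64): to s=0 gives 92 → no gain ✓; to s=4.0 gives 131 − 4.4×4.0 = 113.4 → no gain ✓.
Mid-ability (own payoff 131 − 15.2×4.0 = 70.2): to s=0 gives 92 → profitable ✗; to s=4.4 gives 159 − 15.2×4.4 = 92.12 → profitable ✗.
Low-ability (own payoff 92): to s=4.0 gives 131 − 23.9×4.0 = 35.4 → no gain ✓; to s=4.4 gives 159 − 23.9×4.4 = 53.84 → no gain ✓.
4 of the 6 constraints hold; not an equilibrium.

4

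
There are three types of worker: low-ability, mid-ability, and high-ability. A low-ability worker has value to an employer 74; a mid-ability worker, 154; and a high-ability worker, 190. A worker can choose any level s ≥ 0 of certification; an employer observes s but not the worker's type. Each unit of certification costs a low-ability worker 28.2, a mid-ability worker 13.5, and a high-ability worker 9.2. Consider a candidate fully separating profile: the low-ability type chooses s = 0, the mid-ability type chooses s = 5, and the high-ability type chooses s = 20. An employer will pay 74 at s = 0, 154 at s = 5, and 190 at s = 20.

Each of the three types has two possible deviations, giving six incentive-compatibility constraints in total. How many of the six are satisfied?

Low-ability (own payoff 74): to s=5 gives 154 − 28.2×5 = 13 → no gain ✓; to s=20 gives 190 − 28.2×20 = -374 → no gain ✓.
Mid-ability (own payoff 154 − 13.5×5 = 86.5): to s=0 gives 74 → no gain ✓; to s=20 gives 190 − 13.5×20 = -80 → no gain ✓.
High-ability (own payoff 190 − 9.2×20 = 6): to s=0 gives 74 → profitable ✗; to s=5 gives 154 − 9.2×5 = 108 → profitable ✗.
4 of the 6 constraints hold; not an equilibrium.

4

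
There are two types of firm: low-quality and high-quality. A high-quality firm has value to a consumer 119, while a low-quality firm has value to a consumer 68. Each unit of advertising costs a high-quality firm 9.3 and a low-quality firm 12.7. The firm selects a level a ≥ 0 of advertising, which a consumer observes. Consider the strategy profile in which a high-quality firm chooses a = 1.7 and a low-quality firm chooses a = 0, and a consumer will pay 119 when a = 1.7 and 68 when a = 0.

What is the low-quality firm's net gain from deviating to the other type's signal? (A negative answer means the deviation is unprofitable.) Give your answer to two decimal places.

Playing a = 0 the low-quality firm receives 68.
Deviating to a = 1.7 brings payment 119 at cost 12.7 × 1.7 = 21.59, netting 97.41.
Gain from deviating: 97.41 − 68 = 29.41.
The gain is positive, so the low-quality type's incentive-compatibility constraint is violated — this profile is not a separating equilibrium.

29.41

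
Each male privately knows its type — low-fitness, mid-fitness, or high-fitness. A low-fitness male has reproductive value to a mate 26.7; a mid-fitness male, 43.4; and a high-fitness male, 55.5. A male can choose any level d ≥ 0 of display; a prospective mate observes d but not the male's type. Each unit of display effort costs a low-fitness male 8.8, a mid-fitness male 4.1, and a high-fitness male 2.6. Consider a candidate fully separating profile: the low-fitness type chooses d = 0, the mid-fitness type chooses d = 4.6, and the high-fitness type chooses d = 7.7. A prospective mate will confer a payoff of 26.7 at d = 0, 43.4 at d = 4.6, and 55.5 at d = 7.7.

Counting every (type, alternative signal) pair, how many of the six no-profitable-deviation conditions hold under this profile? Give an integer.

5

Low-fitness (own payoff 26.7): to d=4.6 gives 43.4 − 8.8×4.6 = 2.92 → no gain ✓; to d=7.7 gives 55.5 − 8.8×7.7 = -12.26 → no gain ✓.
Mid-fitness (own payoff 43.4 − 4.1×4.6 = 24.54): to d=0 gives 26.7 → profitable ✗; to d=7.7 gives 55.5 − 4.1×7.7 = 23.93 → no gain ✓.
High-fitness (own payoff 55.5 − 2.6×7.7 = 35.48): to d=0 gives 26.7 → no gain ✓; to d=4.6 gives 43.4 − 2.6×4.6 = 31.44 → no gain ✓.
5 of the 6 constraints hold; not an equilibrium.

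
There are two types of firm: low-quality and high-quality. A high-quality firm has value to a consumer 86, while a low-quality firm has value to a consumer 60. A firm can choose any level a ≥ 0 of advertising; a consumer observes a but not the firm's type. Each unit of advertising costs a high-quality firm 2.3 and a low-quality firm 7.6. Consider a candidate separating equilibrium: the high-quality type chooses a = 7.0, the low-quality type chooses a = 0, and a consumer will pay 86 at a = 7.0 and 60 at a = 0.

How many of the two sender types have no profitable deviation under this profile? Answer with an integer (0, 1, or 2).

High-quality type: signal → 86 − 2.3 × 7.0 = 69.9; deviate to 0 → 60. IC holds (69.9 ≥ 60).
Low-quality type: stay at 0 → 60; mimic → 86 − 7.6 × 7.0 = 32.8. IC holds (60 ≥ 32.8).
2 of 2 constraints hold, so this is a separating equilibrium.

2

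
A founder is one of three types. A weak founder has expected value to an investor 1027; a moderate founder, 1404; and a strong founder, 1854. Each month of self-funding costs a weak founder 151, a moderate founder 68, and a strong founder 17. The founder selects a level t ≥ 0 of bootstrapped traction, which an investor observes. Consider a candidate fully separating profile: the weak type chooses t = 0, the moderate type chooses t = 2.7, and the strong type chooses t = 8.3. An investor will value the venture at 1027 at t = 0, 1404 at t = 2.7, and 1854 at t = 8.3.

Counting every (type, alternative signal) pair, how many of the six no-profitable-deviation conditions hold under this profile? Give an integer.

Weak (own payoff 1027): to t=2.7 gives 1404 − 151×2.7 = 996.3 → no gain ✓; to t=8.3 gives 1854 − 151×8.3 = 600.7 → no gain ✓.
Strong (own payoff 1854 − 17×8.3 = 1712.9): to t=0 gives 1027 → no gain ✓; to t=2.7 gives 1404 − 17×2.7 = 1358.1 → no gain ✓.
Moderate (own payoff 1404 − 68×2.7 = 1220.4): to t=0 gives 1027 → no gain ✓; to t=8.3 gives 1854 − 68×8.3 = 1289.6 → profitable ✗.
5 of the 6 constraints hold; not an equilibrium.

5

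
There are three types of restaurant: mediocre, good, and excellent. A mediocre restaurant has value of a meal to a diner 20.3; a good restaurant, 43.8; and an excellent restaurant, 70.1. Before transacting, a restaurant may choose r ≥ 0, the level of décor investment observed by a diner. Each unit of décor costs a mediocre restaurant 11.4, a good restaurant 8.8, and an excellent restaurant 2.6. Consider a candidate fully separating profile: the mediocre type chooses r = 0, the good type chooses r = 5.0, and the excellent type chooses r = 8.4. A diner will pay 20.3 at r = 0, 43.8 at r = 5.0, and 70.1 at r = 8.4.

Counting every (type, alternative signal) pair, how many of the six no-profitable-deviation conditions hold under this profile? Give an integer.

5

Good (own payoff 43.8 − 8.8×5.0 = -0.2): to r=0 gives 20.3 → profitable ✗; to r=8.4 gives 70.1 − 8.8×8.4 = -3.82 → no gain ✓.
Mediocre (own payoff 20.3): to r=5.0 gives 43.8 − 11.4×5.0 = -13.2 → no gain ✓; to r=8.4 gives 70.1 − 11.4×8.4 = -25.66 → no gain ✓.
Excellent (own payoff 70.1 − 2.6×8.4 = 48.26): to r=0 gives 20.3 → no gain ✓; to r=5.0 gives 43.8 − 2.6×5.0 = 30.8 → no gain ✓.
5 of the 6 constraints hold; not an equilibrium.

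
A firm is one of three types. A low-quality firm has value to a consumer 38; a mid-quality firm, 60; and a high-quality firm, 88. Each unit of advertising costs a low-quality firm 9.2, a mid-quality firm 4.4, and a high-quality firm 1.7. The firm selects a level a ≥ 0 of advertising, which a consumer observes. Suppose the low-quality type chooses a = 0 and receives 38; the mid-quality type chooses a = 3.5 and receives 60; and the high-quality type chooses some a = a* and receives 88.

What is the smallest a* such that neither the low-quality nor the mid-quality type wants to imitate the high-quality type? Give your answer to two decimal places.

Mid-quality type (on-path payoff 60 − 4.4×3.5 = 44.6) won't mimic when 44.6 ≥ 88 − 4.4·a*, i.e. a* ≥ 9.86.
Low-quality type (on-path payoff 38) won't mimic when 38 ≥ 88 − 9.2·a*, i.e. a* ≥ 5.43.
Both must hold, so a* = max(5.43, 9.86) = 9.86. The mid-quality type's constraint binds.

9.86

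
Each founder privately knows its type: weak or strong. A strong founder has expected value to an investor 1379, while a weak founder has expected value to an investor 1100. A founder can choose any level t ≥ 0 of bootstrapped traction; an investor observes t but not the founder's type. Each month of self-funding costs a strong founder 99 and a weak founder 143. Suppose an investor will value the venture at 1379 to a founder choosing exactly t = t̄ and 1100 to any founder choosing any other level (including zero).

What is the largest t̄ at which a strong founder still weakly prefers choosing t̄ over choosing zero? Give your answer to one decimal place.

2.8

Choosing t̄ yields the strong type 1379 − 99·t̄; choosing zero yields 1100.
The strong type is indifferent at 1379 − 99·t̄ = 1100, i.e. t̄ = (1379 − 1100) / 99 ≈ 2.8.
For any t̄ above 2.8 the strong type would rather pool at zero, so separation collapses.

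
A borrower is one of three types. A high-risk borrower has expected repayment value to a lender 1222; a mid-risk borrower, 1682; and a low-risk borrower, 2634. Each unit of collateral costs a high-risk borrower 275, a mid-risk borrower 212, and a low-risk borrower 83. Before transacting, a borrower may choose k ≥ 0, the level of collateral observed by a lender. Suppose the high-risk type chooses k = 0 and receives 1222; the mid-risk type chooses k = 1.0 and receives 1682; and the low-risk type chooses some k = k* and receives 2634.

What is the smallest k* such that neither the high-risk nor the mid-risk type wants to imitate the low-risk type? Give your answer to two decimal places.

5.49

Mid-risk type (on-path payoff 1682 − 212×1.0 = 1470) won't mimic when 1470 ≥ 2634 − 212·k*, i.e. k* ≥ 5.49.
High-risk type (on-path payoff 1222) won't mimic when 1222 ≥ 2634 − 275·k*, i.e. k* ≥ 5.13.
Both must hold, so k* = max(5.13, 5.49) = 5.49. The mid-risk type's constraint binds.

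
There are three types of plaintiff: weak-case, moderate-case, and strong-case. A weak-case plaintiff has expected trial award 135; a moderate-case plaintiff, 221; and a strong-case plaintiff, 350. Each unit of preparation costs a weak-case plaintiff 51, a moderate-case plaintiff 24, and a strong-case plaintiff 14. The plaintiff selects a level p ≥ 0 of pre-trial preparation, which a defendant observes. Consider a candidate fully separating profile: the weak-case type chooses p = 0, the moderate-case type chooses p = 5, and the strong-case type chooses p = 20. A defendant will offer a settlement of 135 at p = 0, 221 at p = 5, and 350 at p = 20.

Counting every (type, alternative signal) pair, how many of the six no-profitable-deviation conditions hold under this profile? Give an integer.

Moderate-case (own payoff 221 − 24×5 = 101): to p=0 gives 135 → profitable ✗; to p=20 gives 350 − 24×20 = -130 → no gain ✓.
Strong-case (own payoff 350 − 14×20 = 70): to p=0 gives 135 → profitable ✗; to p=5 gives 221 − 14×5 = 151 → profitable ✗.
Weak-case (own payoff 135): to p=5 gives 221 − 51×5 = -34 → no gain ✓; to p=20 gives 350 − 51×20 = -670 → no gain ✓.
3 of the 6 constraints hold; not an equilibrium.

3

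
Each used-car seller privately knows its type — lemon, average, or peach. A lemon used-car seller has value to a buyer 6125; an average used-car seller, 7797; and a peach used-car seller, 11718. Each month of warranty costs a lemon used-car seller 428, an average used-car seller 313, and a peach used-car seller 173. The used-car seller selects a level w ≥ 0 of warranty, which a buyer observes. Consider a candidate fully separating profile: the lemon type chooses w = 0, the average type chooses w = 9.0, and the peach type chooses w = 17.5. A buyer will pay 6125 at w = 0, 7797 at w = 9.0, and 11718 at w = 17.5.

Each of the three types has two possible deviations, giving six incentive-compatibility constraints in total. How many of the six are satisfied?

4

Peach (own payoff 11718 − 173×17.5 = 8690.5): to w=0 gives 6125 → no gain ✓; to w=9.0 gives 7797 − 173×9.0 = 6240 → no gain ✓.
Lemon (own payoff 6125): to w=9.0 gives 7797 − 428×9.0 = 3945 → no gain ✓; to w=17.5 gives 11718 − 428×17.5 = 4228 → no gain ✓.
Average (own payoff 7797 − 313×9.0 = 4980): to w=0 gives 6125 → profitable ✗; to w=17.5 gives 11718 − 313×17.5 = 6240.5 → profitable ✗.
4 of the 6 constraints hold; not an equilibrium.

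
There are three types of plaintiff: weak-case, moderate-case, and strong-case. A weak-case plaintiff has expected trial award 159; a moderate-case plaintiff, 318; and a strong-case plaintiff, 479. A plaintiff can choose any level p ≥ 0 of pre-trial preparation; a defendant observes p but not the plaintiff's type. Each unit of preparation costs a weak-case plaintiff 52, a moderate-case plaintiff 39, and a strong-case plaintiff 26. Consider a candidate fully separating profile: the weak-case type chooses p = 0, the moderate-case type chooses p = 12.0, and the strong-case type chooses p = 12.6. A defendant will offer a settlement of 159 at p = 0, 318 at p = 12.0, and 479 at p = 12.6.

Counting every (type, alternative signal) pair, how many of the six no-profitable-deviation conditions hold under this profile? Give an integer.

Moderate-case (own payoff 318 − 39×12.0 = -150): to p=0 gives 159 → profitable ✗; to p=12.6 gives 479 − 39×12.6 = -12.4 → profitable ✗.
Weak-case (own payoff 159): to p=12.0 gives 318 − 52×12.0 = -306 → no gain ✓; to p=12.6 gives 479 − 52×12.6 = -176.2 → no gain ✓.
Strong-case (own payoff 479 − 26×12.6 = 151.4): to p=0 gives 159 → profitable ✗; to p=12.0 gives 318 − 26×12.0 = 6 → no gain ✓.
3 of the 6 constraints hold; not an equilibrium.

3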